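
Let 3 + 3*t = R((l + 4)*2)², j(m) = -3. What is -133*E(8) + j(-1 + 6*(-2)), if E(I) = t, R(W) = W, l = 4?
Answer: -33658/3 ≈ -11219.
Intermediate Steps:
t = 253/3 (t = -1 + ((4 + 4)*2)²/3 = -1 + (8*2)²/3 = -1 + (⅓)*16² = -1 + (⅓)*256 = -1 + 256/3 = 253/3 ≈ 84.333)
E(I) = 253/3
-133*E(8) + j(-1 + 6*(-2)) = -133*253/3 - 3 = -33649/3 - 3 = -33658/3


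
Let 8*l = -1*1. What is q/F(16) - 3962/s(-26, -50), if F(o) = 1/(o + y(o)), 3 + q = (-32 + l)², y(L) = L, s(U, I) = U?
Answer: 860103/26 ≈ 33081.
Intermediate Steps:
l = -⅛ (l = (-1*1)/8 = (⅛)*(-1) = -⅛ ≈ -0.12500)
q = 65857/64 (q = -3 + (-32 - ⅛)² = -3 + (-257/8)² = -3 + 66049/64 = 65857/64 ≈ 1029.0)
F(o) = 1/(2*o) (F(o) = 1/(o + o) = 1/(2*o))
q/F(16) - 3962/s(-26, -50) = 65857/(64*(((½)/16))) - 3962/(-26) = 65857/(64*(((½)*(1/16)))) - 3962*(-1/26) = 65857/(64*(1/32)) + 1981/13 = (65857/64)*32 + 1981/13 = 65857/2 + 1981/13 = 860103/26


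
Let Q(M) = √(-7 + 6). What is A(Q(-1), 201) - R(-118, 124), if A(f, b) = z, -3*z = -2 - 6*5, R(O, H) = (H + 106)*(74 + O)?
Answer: 30392/3 ≈ 10131.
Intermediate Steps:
R(O, H) = (74 + O)*(106 + H) (R(O, H) = (106 + H)*(74 + O) = (74 + O)*(106 + H))
Q(M) = I (Q(M) = √(-1) = I)
z = 32/3 (z = -(-2 - 6*5)/3 = -(-2 - 30)/3 = -⅓*(-32) = 32/3 ≈ 10.667)
A(f, b) = 32/3
A(Q(-1), 201) - R(-118, 124) = 32/3 - (7844 + 74*124 + 106*(-118) + 124*(-118)) = 32/3 - (7844 + 9176 - 12508 - 14632) = 32/3 - 1*(-10120) = 32/3 + 10120 = 30392/3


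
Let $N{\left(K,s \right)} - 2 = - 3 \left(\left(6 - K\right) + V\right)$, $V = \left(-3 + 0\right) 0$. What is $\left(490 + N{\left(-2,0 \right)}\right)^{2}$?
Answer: $219024$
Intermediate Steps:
$V = 0$ ($V = \left(-3\right) 0 = 0$)
$N{\left(K,s \right)} = -16 + 3 K$ ($N{\left(K,s \right)} = 2 - 3 \left(\left(6 - K\right) + 0\right) = 2 - 3 \left(6 - K\right) = 2 + \left(-18 + 3 K\right) = -16 + 3 K$)
$\left(490 + N{\left(-2,0 \right)}\right)^{2} = \left(490 + \left(-16 + 3 \left(-2\right)\right)\right)^{2} = \left(490 - 22\right)^{2} = 468^{2} = 219024$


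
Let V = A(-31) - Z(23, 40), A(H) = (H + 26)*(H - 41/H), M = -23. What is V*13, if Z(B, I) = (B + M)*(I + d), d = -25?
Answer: 59800/31 ≈ 1929.0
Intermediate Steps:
Z(B, I) = (-25 + I)*(-23 + B) (Z(B, I) = (B - 23)*(I - 25) = (-23 + B)*(-25 + I) = (-25 + I)*(-23 + B))
A(H) = (26 + H)*(H - 41/H)
V = 4600/31 (V = (-41 + (-31)² - 1066/(-31) + 26*(-31)) - (575 - 25*23 - 23*40 + 23*40) = (-41 + 961 - 1066*(-1/31) - 806) - (575 - 575 - 920 + 920) = (-41 + 961 + 1066/31 - 806) - 1*0 = 4600/31 + 0 = 4600/31 ≈ 148.39)
V*13 = (4600/31)*13 = 59800/31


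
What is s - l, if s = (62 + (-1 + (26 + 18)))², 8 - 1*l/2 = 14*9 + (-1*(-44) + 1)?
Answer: 11351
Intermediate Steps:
l = -326 (l = 16 - 2*(14*9 + (-1*(-44) + 1)) = 16 - 2*(126 + (44 + 1)) = 16 - 2*(126 + 45) = 16 - 2*171 = 16 - 342 = -326)
s = 11025 (s = (62 + (-1 + 44))² = (62 + 43)² = 105² = 11025)
s - l = 11025 - 1*(-326) = 11025 + 326 = 11351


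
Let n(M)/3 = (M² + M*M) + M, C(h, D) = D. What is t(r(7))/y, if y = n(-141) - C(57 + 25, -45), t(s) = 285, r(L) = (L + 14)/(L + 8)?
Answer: 95/39636 ≈ 0.0023968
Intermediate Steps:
r(L) = (14 + L)/(8 + L)
n(M) = 3*M + 6*M² (n(M) = 3*((M² + M*M) + M) = 3*((M² + M²) + M) = 3*(2*M² + M) = 3*(M + 2*M²) = 3*M + 6*M²)
y = 118908 (y = 3*(-141)*(1 + 2*(-141)) - 1*(-45) = 3*(-141)*(1 - 282) + 45 = 3*(-141)*(-281) + 45 = 118863 + 45 = 118908)
t(r(7))/y = 285/118908 = 285*(1/118908) = 95/39636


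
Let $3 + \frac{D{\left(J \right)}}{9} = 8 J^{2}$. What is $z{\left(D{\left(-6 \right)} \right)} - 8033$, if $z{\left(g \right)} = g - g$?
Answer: $-8033$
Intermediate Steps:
$D{\left(J \right)} = -27 + 72 J^{2}$ ($D{\left(J \right)} = -27 + 9 \cdot 8 J^{2} = -27 + 72 J^{2}$)
$z{\left(g \right)} = 0$
$z{\left(D{\left(-6 \right)} \right)} - 8033 = 0 - 8033 = -8033$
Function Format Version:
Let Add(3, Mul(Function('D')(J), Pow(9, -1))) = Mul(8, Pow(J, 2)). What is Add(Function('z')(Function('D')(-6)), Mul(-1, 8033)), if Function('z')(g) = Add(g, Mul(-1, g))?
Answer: -8033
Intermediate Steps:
Function('D')(J) = Add(-27, Mul(72, Pow(J, 2))) (Function('D')(J) = Add(-27, Mul(9, Mul(8, Pow(J, 2)))) = Add(-27, Mul(72, Pow(J, 2))))
Function('z')(g) = 0
Add(Function('z')(Function('D')(-6)), Mul(-1, 8033)) = Add(0, Mul(-1, 8033)) = Add(0, -8033) = -8033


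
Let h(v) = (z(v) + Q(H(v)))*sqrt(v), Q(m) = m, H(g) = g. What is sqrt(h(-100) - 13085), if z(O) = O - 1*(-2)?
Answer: sqrt(-13085 - 1980*I) ≈ 8.6301 - 114.71*I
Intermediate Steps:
z(O) = 2 + O (z(O) = O + 2 = 2 + O)
h(v) = sqrt(v)*(2 + 2*v) (h(v) = ((2 + v) + v)*sqrt(v) = (2 + 2*v)*sqrt(v) = sqrt(v)*(2 + 2*v))
sqrt(h(-100) - 13085) = sqrt(2*sqrt(-100)*(1 - 100) - 13085) = sqrt(2*(10*I)*(-99) - 13085) = sqrt(-1980*I - 13085) = sqrt(-13085 - 1980*I)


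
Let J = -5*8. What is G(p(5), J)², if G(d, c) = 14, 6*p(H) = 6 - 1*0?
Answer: 196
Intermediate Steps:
p(H) = 1 (p(H) = (6 - 1*0)/6 = (6 + 0)/6 = (⅙)*6 = 1)
J = -40
G(p(5), J)² = 14² = 196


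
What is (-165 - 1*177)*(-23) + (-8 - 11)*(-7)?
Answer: 7999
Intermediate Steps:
(-165 - 1*177)*(-23) + (-8 - 11)*(-7) = (-165 - 177)*(-23) - 19*(-7) = -342*(-23) + 133 = 7866 + 133 = 7999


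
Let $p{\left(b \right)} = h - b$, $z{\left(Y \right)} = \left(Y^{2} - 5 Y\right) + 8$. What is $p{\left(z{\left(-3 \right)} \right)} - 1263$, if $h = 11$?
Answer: $-1284$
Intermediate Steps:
$z{\left(Y \right)} = 8 + Y^{2} - 5 Y$
$p{\left(b \right)} = 11 - b$
$p{\left(z{\left(-3 \right)} \right)} - 1263 = \left(11 - \left(8 + \left(-3\right)^{2} - -15\right)\right) - 1263 = \left(11 - \left(8 + 9 + 15\right)\right) - 1263 = \left(11 - 32\right) - 1263 = -21 - 1263 = -1284$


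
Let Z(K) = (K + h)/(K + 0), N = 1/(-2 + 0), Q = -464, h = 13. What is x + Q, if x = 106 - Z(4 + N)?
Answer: -2539/7 ≈ -362.71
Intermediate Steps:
N = -1/2 (N = 1/(-2) = -1/2 ≈ -0.50000)
Z(K) = (13 + K)/K (Z(K) = (K + 13)/(K + 0) = (13 + K)/K)
x = 709/7 (x = 106 - (13 + (4 - 1/2))/(4 - 1/2) = 106 - (13 + 7/2)/7/2 = 106 - 2*33/(7*2) = 106 - 1*33/7 = 106 - 33/7 = 709/7 ≈ 101.29)
x + Q = 709/7 - 464 = -2539/7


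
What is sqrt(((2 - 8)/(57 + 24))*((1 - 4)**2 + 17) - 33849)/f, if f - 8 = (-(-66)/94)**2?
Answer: 11045*I*sqrt(109677)/168849 ≈ 21.663*I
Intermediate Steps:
f = 18761/2209 (f = 8 + (-(-66)/94)**2 = 8 + (-1*(-33/47))**2 = 8 + (33/47)**2 = 8 + 1089/2209 = 18761/2209 ≈ 8.4930)
sqrt(((2 - 8)/(57 + 24))*((1 - 4)**2 + 17) - 33849)/f = sqrt(((2 - 8)/(57 + 24))*((1 - 4)**2 + 17) - 33849)/(18761/2209) = sqrt((-6/81)*((-3)**2 + 17) - 33849)*(2209/18761) = sqrt((-6*1/81)*(9 + 17) - 33849)*(2209/18761) = sqrt(-2/27*26 - 33849)*(2209/18761) = sqrt(-52/27 - 33849)*(2209/18761) = sqrt(-913975/27)*(2209/18761) = (5*I*sqrt(109677)/9)*(2209/18761) = 11045*I*sqrt(109677)/168849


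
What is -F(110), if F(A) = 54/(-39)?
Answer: 18/13 ≈ 1.3846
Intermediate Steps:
F(A) = -18/13 (F(A) = 54*(-1/39) = -18/13)
-F(110) = -1*(-18/13) = 18/13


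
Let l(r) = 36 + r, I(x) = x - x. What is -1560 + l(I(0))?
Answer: -1524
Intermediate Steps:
I(x) = 0
-1560 + l(I(0)) = -1560 + (36 + 0) = -1560 + 36 = -1524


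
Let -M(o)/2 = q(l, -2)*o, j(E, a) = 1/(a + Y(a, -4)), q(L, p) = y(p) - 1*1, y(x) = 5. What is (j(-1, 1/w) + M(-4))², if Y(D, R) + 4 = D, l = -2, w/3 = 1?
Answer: 100489/100 ≈ 1004.9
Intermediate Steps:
w = 3 (w = 3*1 = 3)
Y(D, R) = -4 + D
q(L, p) = 4 (q(L, p) = 5 - 1*1 = 5 - 1 = 4)
j(E, a) = 1/(-4 + 2*a) (j(E, a) = 1/(a + (-4 + a)) = 1/(-4 + 2*a))
M(o) = -8*o
(j(-1, 1/w) + M(-4))² = (1/(2*(-2 + 1/3)) - 8*(-4))² = (1/(2*(-2 + ⅓)) + 32)² = (1/(2*(-5/3)) + 32)² = ((½)*(-⅗) + 32)² = (-3/10 + 32)² = (317/10)² = 100489/100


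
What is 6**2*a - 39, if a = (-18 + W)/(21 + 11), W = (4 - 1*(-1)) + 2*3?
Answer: -375/8 ≈ -46.875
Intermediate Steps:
W = 11 (W = (4 + 1) + 6 = 5 + 6 = 11)
a = -7/32 (a = (-18 + 11)/(21 + 11) = -7/32 ≈ -0.21875)
6**2*a - 39 = 6**2*(-7/32) - 39 = 36*(-7/32) - 39 = -63/8 - 39 = -375/8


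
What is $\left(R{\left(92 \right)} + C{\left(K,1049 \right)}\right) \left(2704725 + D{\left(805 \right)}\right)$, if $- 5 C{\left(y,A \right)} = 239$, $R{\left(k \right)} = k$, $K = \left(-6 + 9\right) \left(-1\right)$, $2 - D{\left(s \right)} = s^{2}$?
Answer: $\frac{454531142}{5} \approx 9.0906 \cdot 10^{7}$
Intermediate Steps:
$D{\left(s \right)} = 2 - s^{2}$
$K = -3$ ($K = 3 \left(-1\right) = -3$)
$C{\left(y,A \right)} = - \frac{239}{5}$ ($C{\left(y,A \right)} = \left(- \frac{1}{5}\right) 239 = - \frac{239}{5}$)
$\left(R{\left(92 \right)} + C{\left(K,1049 \right)}\right) \left(2704725 + D{\left(805 \right)}\right) = \left(92 - \frac{239}{5}\right) \left(2704725 + \left(2 - 805^{2}\right)\right) = \frac{221 \left(2704725 + \left(2 - 648025\right)\right)}{5} = \frac{221 \left(2704725 - 648023\right)}{5} = \frac{221}{5} \cdot 2056702 = \frac{454531142}{5}$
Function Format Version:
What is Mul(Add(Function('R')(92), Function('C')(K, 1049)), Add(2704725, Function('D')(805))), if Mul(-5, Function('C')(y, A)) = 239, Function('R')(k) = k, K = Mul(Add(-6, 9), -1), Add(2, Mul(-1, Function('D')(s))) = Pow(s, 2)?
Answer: Rational(454531142, 5) ≈ 9.0906e+7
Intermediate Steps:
Function('D')(s) = Add(2, Mul(-1, Pow(s, 2)))
K = -3 (K = Mul(3, -1) = -3)
Function('C')(y, A) = Rational(-239, 5) (Function('C')(y, A) = Mul(Rational(-1, 5), 239) = Rational(-239, 5))
Mul(Add(Function('R')(92), Function('C')(K, 1049)), Add(2704725, Function('D')(805))) = Mul(Add(92, Rational(-239, 5)), Add(2704725, Add(2, Mul(-1, Pow(805, 2))))) = Mul(Rational(221, 5), Add(2704725, Add(2, Mul(-1, 648025)))) = Mul(Rational(221, 5), Add(2704725, Add(2, -648025))) = Mul(Rational(221, 5), Add(2704725, -648023)) = Mul(Rational(221, 5), 2056702) = Rational(454531142, 5)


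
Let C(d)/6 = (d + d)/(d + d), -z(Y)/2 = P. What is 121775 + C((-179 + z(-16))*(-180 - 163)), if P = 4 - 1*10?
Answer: 121781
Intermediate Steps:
P = -6 (P = 4 - 10 = -6)
z(Y) = 12 (z(Y) = -2*(-6) = 12)
C(d) = 6 (C(d) = 6*((d + d)/(d + d)) = 6*((2*d)/((2*d))) = 6*((2*d)*(1/(2*d))) = 6*1 = 6)
121775 + C((-179 + z(-16))*(-180 - 163)) = 121775 + 6 = 121781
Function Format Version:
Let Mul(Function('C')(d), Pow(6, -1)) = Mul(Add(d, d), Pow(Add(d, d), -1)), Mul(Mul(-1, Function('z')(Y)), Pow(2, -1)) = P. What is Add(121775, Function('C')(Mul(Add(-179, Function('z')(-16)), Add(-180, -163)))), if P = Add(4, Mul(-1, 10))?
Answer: 121781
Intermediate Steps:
P = -6 (P = Add(4, -10) = -6)
Function('z')(Y) = 12 (Function('z')(Y) = Mul(-2, -6) = 12)
Function('C')(d) = 6 (Function('C')(d) = Mul(6, Mul(Add(d, d), Pow(Add(d, d), -1))) = Mul(6, Mul(Mul(2, d), Pow(Mul(2, d), -1))) = Mul(6, Mul(Mul(2, d), Mul(Rational(1, 2), Pow(d, -1)))) = Mul(6, 1) = 6)
Add(121775, Function('C')(Mul(Add(-179, Function('z')(-16)), Add(-180, -163)))) = Add(121775, 6) = 121781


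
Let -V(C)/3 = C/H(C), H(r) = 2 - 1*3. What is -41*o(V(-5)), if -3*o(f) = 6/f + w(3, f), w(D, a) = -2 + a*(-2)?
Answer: 1886/5 ≈ 377.20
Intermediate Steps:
H(r) = -1 (H(r) = 2 - 3 = -1)
w(D, a) = -2 - 2*a
V(C) = 3*C (V(C) = -3*C/(-1) = -3*C*(-1) = -(-3)*C = 3*C)
o(f) = 2/3 - 2/f + 2*f/3 (o(f) = -(6/f + (-2 - 2*f))/3 = -(-2 - 2*f + 6/f)/3 = 2/3 - 2/f + 2*f/3)
-41*o(V(-5)) = -82*(-3 + (3*(-5))*(1 + 3*(-5)))/(3*(3*(-5))) = -82*(-3 - 15*(1 - 15))/(3*(-15)) = -82*(-1)*(-3 - 15*(-14))/(3*15) = -82*(-1)*(-3 + 210)/(3*15) = -82*(-1)*207/(3*15) = -41*(-46/5) = 1886/5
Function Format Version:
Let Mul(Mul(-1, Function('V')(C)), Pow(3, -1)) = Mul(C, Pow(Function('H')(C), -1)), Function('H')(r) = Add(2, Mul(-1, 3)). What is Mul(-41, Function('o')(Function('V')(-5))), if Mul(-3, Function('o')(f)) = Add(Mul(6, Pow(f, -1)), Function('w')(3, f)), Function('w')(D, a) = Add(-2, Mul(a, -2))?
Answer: Rational(1886, 5) ≈ 377.20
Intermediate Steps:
Function('H')(r) = -1 (Function('H')(r) = Add(2, -3) = -1)
Function('w')(D, a) = Add(-2, Mul(-2, a))
Function('V')(C) = Mul(3, C) (Function('V')(C) = Mul(-3, Mul(C, Pow(-1, -1))) = Mul(-3, Mul(C, -1)) = Mul(-3, Mul(-1, C)) = Mul(3, C))
Function('o')(f) = Add(Rational(2, 3), Mul(-2, Pow(f, -1)), Mul(Rational(2, 3), f)) (Function('o')(f) = Mul(Rational(-1, 3), Add(Mul(6, Pow(f, -1)), Add(-2, Mul(-2, f)))) = Mul(Rational(-1, 3), Add(-2, Mul(-2, f), Mul(6, Pow(f, -1)))) = Add(Rational(2, 3), Mul(-2, Pow(f, -1)), Mul(Rational(2, 3), f)))
Mul(-41, Function('o')(Function('V')(-5))) = Mul(-41, Mul(Rational(2, 3), Pow(Mul(3, -5), -1), Add(-3, Mul(Mul(3, -5), Add(1, Mul(3, -5)))))) = Mul(-41, Mul(Rational(2, 3), Pow(-15, -1), Add(-3, Mul(-15, Add(1, -15))))) = Mul(-41, Mul(Rational(2, 3), Rational(-1, 15), Add(-3, Mul(-15, -14)))) = Mul(-41, Mul(Rational(2, 3), Rational(-1, 15), Add(-3, 210))) = Mul(-41, Mul(Rational(2, 3), Rational(-1, 15), 207)) = Mul(-41, Rational(-46, 5)) = Rational(1886, 5)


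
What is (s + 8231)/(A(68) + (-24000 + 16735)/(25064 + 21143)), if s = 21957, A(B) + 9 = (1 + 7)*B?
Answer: 348724229/6178370 ≈ 56.443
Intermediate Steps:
A(B) = -9 + 8*B (A(B) = -9 + (1 + 7)*B = -9 + 8*B)
(s + 8231)/(A(68) + (-24000 + 16735)/(25064 + 21143)) = (21957 + 8231)/((-9 + 8*68) + (-24000 + 16735)/(25064 + 21143)) = 30188/((-9 + 544) - 7265/46207) = 30188/(535 - 7265*1/46207) = 30188/(535 - 7265/46207) = 30188/(24713480/46207) = 30188*(46207/24713480) = 348724229/6178370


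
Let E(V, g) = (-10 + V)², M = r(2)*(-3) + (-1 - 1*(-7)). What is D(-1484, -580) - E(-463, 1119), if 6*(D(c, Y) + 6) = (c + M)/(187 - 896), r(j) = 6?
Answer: -475883597/2127 ≈ -2.2373e+5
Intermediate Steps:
M = -12 (M = 6*(-3) + (-1 - 1*(-7)) = -18 + (-1 + 7) = -18 + 6 = -12)
D(c, Y) = -4252/709 - c/4254 (D(c, Y) = -6 + ((c - 12)/(187 - 896))/6 = -6 + ((-12 + c)/(-709))/6 = -6 + ((-12 + c)*(-1/709))/6 = -6 + (12/709 - c/709)/6 = -6 + (2/709 - c/4254) = -4252/709 - c/4254)
D(-1484, -580) - E(-463, 1119) = (-4252/709 - 1/4254*(-1484)) - (-10 - 463)² = (-4252/709 + 742/2127) - 1*(-473)² = -12014/2127 - 1*223729 = -12014/2127 - 223729 = -475883597/2127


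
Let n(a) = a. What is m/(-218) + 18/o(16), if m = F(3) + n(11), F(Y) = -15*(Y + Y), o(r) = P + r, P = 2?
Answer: 297/218 ≈ 1.3624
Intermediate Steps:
o(r) = 2 + r
F(Y) = -30*Y
m = -79 (m = -30*3 + 11 = -90 + 11 = -79)
m/(-218) + 18/o(16) = -79/(-218) + 18/(2 + 16) = -79*(-1/218) + 18/18 = 79/218 + 18*(1/18) = 79/218 + 1 = 297/218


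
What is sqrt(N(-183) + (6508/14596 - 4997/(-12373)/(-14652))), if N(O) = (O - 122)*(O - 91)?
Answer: sqrt(1015878551218410982710630341)/110254046034 ≈ 289.09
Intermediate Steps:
N(O) = (-122 + O)*(-91 + O)
sqrt(N(-183) + (6508/14596 - 4997/(-12373)/(-14652))) = sqrt((11102 + (-183)**2 - 213*(-183)) + (6508/14596 - 4997/(-12373)/(-14652))) = sqrt((11102 + 33489 + 38979) + (6508*(1/14596) - 4997*(-1/12373)*(-1/14652))) = sqrt(83570 + (1627/3649 + (4997/12373)*(-1/14652))) = sqrt(83570 + (1627/3649 - 4997/181289196)) = sqrt(83570 + 294939287839/661524276204) = sqrt(55283878701656119/661524276204) = sqrt(1015878551218410982710630341)/110254046034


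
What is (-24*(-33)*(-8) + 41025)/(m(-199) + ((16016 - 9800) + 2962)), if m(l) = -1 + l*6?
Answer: 11563/2661 ≈ 4.3454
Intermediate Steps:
m(l) = -1 + 6*l
(-24*(-33)*(-8) + 41025)/(m(-199) + ((16016 - 9800) + 2962)) = (-24*(-33)*(-8) + 41025)/((-1 + 6*(-199)) + ((16016 - 9800) + 2962)) = (792*(-8) + 41025)/((-1 - 1194) + (6216 + 2962)) = (-6336 + 41025)/(-1195 + 9178) = 34689/7983 = 34689*(1/7983) = 11563/2661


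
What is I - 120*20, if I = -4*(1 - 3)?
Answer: -2392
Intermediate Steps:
I = 8 (I = -4*(-2) = 8)
I - 120*20 = 8 - 120*20 = 8 - 2400 = -2392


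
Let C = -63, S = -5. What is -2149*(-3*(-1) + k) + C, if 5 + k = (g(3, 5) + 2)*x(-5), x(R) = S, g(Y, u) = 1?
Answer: 36470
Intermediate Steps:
x(R) = -5
k = -20 (k = -5 + (1 + 2)*(-5) = -5 + 3*(-5) = -5 - 15 = -20)
-2149*(-3*(-1) + k) + C = -2149*(-3*(-1) - 20) - 63 = -2149*(3 - 20) - 63 = -2149*(-17) - 63 = -307*(-119) - 63 = 36533 - 63 = 36470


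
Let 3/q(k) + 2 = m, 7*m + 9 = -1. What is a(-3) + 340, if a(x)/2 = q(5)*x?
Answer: 1381/4 ≈ 345.25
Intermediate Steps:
m = -10/7 (m = -9/7 + (⅐)*(-1) = -9/7 - ⅐ = -10/7 ≈ -1.4286)
q(k) = -7/8 (q(k) = 3/(-2 - 10/7) = 3/(-24/7) = 3*(-7/24) = -7/8)
a(x) = -7*x/4 (a(x) = 2*(-7*x/8) = -7*x/4)
a(-3) + 340 = -7/4*(-3) + 340 = 21/4 + 340 = 1381/4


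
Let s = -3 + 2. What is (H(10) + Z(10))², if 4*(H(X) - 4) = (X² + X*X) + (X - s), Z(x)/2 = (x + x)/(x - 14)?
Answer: 34969/16 ≈ 2185.6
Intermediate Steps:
s = -1
Z(x) = 4*x/(-14 + x) (Z(x) = 2*((x + x)/(x - 14)) = 2*((2*x)/(-14 + x)) = 2*(2*x/(-14 + x)) = 4*x/(-14 + x))
H(X) = 17/4 + X²/2 + X/4 (H(X) = 4 + ((X² + X*X) + (X - 1*(-1)))/4 = 4 + ((X² + X²) + (X + 1))/4 = 4 + (2*X² + (1 + X))/4 = 4 + (1 + X + 2*X²)/4 = 4 + (¼ + X²/2 + X/4) = 17/4 + X²/2 + X/4)
(H(10) + Z(10))² = ((17/4 + (½)*10² + (¼)*10) + 4*10/(-14 + 10))² = ((17/4 + (½)*100 + 5/2) + 4*10/(-4))² = ((17/4 + 50 + 5/2) + 4*10*(-¼))² = (227/4 - 10)² = (187/4)² = 34969/16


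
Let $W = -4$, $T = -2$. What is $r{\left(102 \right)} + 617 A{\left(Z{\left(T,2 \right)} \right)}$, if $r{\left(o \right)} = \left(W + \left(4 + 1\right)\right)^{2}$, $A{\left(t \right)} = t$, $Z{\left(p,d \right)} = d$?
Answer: $1235$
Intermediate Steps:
$r{\left(o \right)} = 1$ ($r{\left(o \right)} = \left(-4 + \left(4 + 1\right)\right)^{2} = \left(-4 + 5\right)^{2} = 1^{2} = 1$)
$r{\left(102 \right)} + 617 A{\left(Z{\left(T,2 \right)} \right)} = 1 + 617 \cdot 2 = 1 + 1234 = 1235$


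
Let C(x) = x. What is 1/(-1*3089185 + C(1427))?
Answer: -1/3087758 ≈ -3.2386e-7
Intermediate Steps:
1/(-1*3089185 + C(1427)) = 1/(-1*3089185 + 1427) = 1/(-3089185 + 1427) = 1/(-3087758) = -1/3087758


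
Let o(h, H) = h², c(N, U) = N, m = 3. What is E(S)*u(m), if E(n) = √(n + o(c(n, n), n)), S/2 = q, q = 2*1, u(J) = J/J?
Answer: 2*√5 ≈ 4.4721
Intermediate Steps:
u(J) = 1
q = 2
S = 4 (S = 2*2 = 4)
E(n) = √(n + n²)
E(S)*u(m) = √(4*(1 + 4))*1 = √(4*5)*1 = √20*1 = (2*√5)*1 = 2*√5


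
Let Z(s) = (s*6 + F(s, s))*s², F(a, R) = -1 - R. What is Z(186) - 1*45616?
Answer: 32094068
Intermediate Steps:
Z(s) = s²*(-1 + 5*s) (Z(s) = (s*6 + (-1 - s))*s² = (6*s + (-1 - s))*s² = (-1 + 5*s)*s² = s²*(-1 + 5*s))
Z(186) - 1*45616 = 186²*(-1 + 5*186) - 1*45616 = 34596*(-1 + 930) - 45616 = 34596*929 - 45616 = 32139684 - 45616 = 32094068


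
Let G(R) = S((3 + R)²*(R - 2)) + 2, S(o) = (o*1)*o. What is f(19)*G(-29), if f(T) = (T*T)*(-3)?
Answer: -475603714854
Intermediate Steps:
S(o) = o² (S(o) = o*o = o²)
G(R) = 2 + (-2 + R)²*(3 + R)⁴ (G(R) = ((3 + R)²*(R - 2))² + 2 = ((3 + R)²*(-2 + R))² + 2 = (-2 + R)²*(3 + R)⁴ + 2 = 2 + (-2 + R)²*(3 + R)⁴)
f(T) = -3*T² (f(T) = T²*(-3) = -3*T²)
f(19)*G(-29) = (-3*19²)*(2 + (-2 - 29)²*(3 - 29)⁴) = (-3*361)*(2 + (-31)²*(-26)⁴) = -1083*(2 + 961*456976) = -1083*(2 + 439153936) = -1083*439153938 = -475603714854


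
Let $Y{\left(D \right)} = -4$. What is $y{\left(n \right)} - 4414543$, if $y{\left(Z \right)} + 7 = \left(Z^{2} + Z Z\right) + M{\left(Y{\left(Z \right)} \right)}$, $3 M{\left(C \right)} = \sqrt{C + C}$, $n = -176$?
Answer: $-4352598 + \frac{2 i \sqrt{2}}{3} \approx -4.3526 \cdot 10^{6} + 0.94281 i$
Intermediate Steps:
$M{\left(C \right)} = \frac{\sqrt{2} \sqrt{C}}{3}$ ($M{\left(C \right)} = \frac{\sqrt{C + C}}{3} = \frac{\sqrt{2 C}}{3} = \frac{\sqrt{2} \sqrt{C}}{3}$)
$y{\left(Z \right)} = -7 + 2 Z^{2} + \frac{2 i \sqrt{2}}{3}$ ($y{\left(Z \right)} = -7 + \left(\left(Z^{2} + Z Z\right) + \frac{\sqrt{2} \sqrt{-4}}{3}\right) = -7 + \left(\left(Z^{2} + Z^{2}\right) + \frac{\sqrt{2} \cdot 2 i}{3}\right) = -7 + \left(2 Z^{2} + \frac{2 i \sqrt{2}}{3}\right) = -7 + 2 Z^{2} + \frac{2 i \sqrt{2}}{3}$)
$y{\left(n \right)} - 4414543 = \left(-7 + 2 \left(-176\right)^{2} + \frac{2 i \sqrt{2}}{3}\right) - 4414543 = \left(-7 + 2 \cdot 30976 + \frac{2 i \sqrt{2}}{3}\right) - 4414543 = \left(-7 + 61952 + \frac{2 i \sqrt{2}}{3}\right) - 4414543 = \left(61945 + \frac{2 i \sqrt{2}}{3}\right) - 4414543 = -4352598 + \frac{2 i \sqrt{2}}{3}$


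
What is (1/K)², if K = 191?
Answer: 1/36481 ≈ 2.7412e-5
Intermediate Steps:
(1/K)² = (1/191)² = 1/36481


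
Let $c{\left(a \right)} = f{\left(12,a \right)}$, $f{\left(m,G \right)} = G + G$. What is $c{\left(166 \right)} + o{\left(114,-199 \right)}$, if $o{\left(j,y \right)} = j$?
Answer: $446$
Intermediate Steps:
$f{\left(m,G \right)} = 2 G$
$c{\left(a \right)} = 2 a$
$c{\left(166 \right)} + o{\left(114,-199 \right)} = 2 \cdot 166 + 114 = 332 + 114 = 446$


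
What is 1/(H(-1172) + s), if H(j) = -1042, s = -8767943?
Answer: -1/8768985 ≈ -1.1404e-7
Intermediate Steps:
1/(H(-1172) + s) = 1/(-1042 - 8767943) = 1/(-8768985) = -1/8768985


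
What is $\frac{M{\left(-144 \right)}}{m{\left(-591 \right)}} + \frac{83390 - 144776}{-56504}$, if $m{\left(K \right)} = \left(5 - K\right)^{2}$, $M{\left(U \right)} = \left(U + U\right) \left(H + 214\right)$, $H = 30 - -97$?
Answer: $\frac{508004517}{627222652} \approx 0.80993$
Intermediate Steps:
$H = 127$ ($H = 30 + 97 = 127$)
$M{\left(U \right)} = 682 U$ ($M{\left(U \right)} = \left(U + U\right) \left(127 + 214\right) = 2 U 341 = 682 U$)
$\frac{M{\left(-144 \right)}}{m{\left(-591 \right)}} + \frac{83390 - 144776}{-56504} = \frac{682 \left(-144\right)}{\left(-5 - 591\right)^{2}} + \frac{83390 - 144776}{-56504} = - \frac{98208}{\left(-596\right)^{2}} - - \frac{30693}{28252} = - \frac{98208}{355216} + \frac{30693}{28252} = \left(-98208\right) \frac{1}{355216} + \frac{30693}{28252} = - \frac{6138}{22201} + \frac{30693}{28252} = \frac{508004517}{627222652}$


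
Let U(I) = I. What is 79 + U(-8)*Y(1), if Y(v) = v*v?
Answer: 71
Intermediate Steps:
Y(v) = v**2
79 + U(-8)*Y(1) = 79 - 8*1**2 = 79 - 8*1 = 79 - 8 = 71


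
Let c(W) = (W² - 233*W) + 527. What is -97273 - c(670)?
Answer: -390590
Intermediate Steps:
c(W) = 527 + W² - 233*W
-97273 - c(670) = -97273 - (527 + 670² - 233*670) = -97273 - (527 + 448900 - 156110) = -97273 - 1*293317 = -97273 - 293317 = -390590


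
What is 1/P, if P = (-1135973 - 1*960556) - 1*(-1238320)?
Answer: -1/858209 ≈ -1.1652e-6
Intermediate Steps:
P = -858209 (P = (-1135973 - 960556) + 1238320 = -2096529 + 1238320 = -858209)
1/P = 1/(-858209) = -1/858209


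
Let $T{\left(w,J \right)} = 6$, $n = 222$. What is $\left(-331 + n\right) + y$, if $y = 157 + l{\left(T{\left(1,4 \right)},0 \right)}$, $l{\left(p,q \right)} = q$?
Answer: $48$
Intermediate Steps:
$y = 157$ ($y = 157 + 0 = 157$)
$\left(-331 + n\right) + y = \left(-331 + 222\right) + 157 = -109 + 157 = 48$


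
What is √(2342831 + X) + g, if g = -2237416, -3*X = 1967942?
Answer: -2237416 + √15181653/3 ≈ -2.2361e+6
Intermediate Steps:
X = -1967942/3 (X = -⅓*1967942 = -1967942/3 ≈ -6.5598e+5)
√(2342831 + X) + g = √(2342831 - 1967942/3) - 2237416 = √(5060551/3) - 2237416 = √15181653/3 - 2237416 = -2237416 + √15181653/3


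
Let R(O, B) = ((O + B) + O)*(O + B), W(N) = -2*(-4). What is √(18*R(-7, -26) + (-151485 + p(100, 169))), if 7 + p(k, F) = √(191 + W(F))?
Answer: √(-127732 + √199) ≈ 357.38*I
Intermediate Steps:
W(N) = 8
p(k, F) = -7 + √199 (p(k, F) = -7 + √(191 + 8) = -7 + √199)
R(O, B) = (B + O)*(B + 2*O) (R(O, B) = ((B + O) + O)*(B + O) = (B + 2*O)*(B + O) = (B + O)*(B + 2*O))
√(18*R(-7, -26) + (-151485 + p(100, 169))) = √(18*((-26)² + 2*(-7)² + 3*(-26)*(-7)) + (-151485 + (-7 + √199))) = √(18*(676 + 2*49 + 546) + (-151492 + √199)) = √(18*(676 + 98 + 546) + (-151492 + √199)) = √(18*1320 + (-151492 + √199)) = √(23760 + (-151492 + √199)) = √(-127732 + √199)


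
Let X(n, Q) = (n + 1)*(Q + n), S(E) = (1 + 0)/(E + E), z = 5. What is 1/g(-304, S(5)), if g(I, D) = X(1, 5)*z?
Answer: 1/60 ≈ 0.016667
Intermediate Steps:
S(E) = 1/(2*E)
X(n, Q) = (1 + n)*(Q + n)
g(I, D) = 60 (g(I, D) = (5 + 1 + 1² + 5*1)*5 = (5 + 1 + 1 + 5)*5 = 12*5 = 60)
1/g(-304, S(5)) = 1/60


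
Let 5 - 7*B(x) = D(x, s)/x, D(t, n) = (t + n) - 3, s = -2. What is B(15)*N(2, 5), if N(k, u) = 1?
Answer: 13/21 ≈ 0.61905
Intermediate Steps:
D(t, n) = -3 + n + t (D(t, n) = (n + t) - 3 = -3 + n + t)
B(x) = 5/7 - (-5 + x)/(7*x) (B(x) = 5/7 - (-3 - 2 + x)/(7*x) = 5/7 - (-5 + x)/(7*x))
B(15)*N(2, 5) = ((1/7)*(5 + 4*15)/15)*1 = ((1/7)*(1/15)*(5 + 60))*1 = ((1/7)*(1/15)*65)*1 = (13/21)*1 = 13/21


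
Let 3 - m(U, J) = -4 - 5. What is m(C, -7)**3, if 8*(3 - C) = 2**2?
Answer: 1728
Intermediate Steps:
C = 5/2 (C = 3 - 1/8*2**2 = 3 - 1/8*4 = 3 - 1/2 = 5/2 ≈ 2.5000)
m(U, J) = 12 (m(U, J) = 3 - (-4 - 5) = 3 - 1*(-9) = 3 + 9 = 12)
m(C, -7)**3 = 12**3 = 1728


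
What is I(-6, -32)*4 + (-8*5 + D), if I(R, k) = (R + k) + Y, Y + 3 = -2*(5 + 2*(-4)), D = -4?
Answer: -184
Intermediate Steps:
Y = 3 (Y = -3 - 2*(5 + 2*(-4)) = -3 - 2*(5 - 8) = -3 - 2*(-3) = -3 + 6 = 3)
I(R, k) = 3 + R + k (I(R, k) = (R + k) + 3 = 3 + R + k)
I(-6, -32)*4 + (-8*5 + D) = (3 - 6 - 32)*4 + (-8*5 - 4) = -35*4 + (-40 - 4) = -140 - 44 = -184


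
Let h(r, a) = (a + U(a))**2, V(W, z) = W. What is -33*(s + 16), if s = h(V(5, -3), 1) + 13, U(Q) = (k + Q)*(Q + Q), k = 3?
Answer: -3630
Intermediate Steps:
U(Q) = 2*Q*(3 + Q) (U(Q) = (3 + Q)*(Q + Q) = (3 + Q)*(2*Q) = 2*Q*(3 + Q))
h(r, a) = (a + 2*a*(3 + a))**2
s = 94 (s = 1**2*(7 + 2*1)**2 + 13 = 1*(7 + 2)**2 + 13 = 1*9**2 + 13 = 1*81 + 13 = 81 + 13 = 94)
-33*(s + 16) = -33*(94 + 16) = -33*110 = -3630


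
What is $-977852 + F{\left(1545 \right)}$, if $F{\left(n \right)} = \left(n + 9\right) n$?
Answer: $1423078$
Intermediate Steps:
$F{\left(n \right)} = n \left(9 + n\right)$ ($F{\left(n \right)} = \left(9 + n\right) n = n \left(9 + n\right)$)
$-977852 + F{\left(1545 \right)} = -977852 + 1545 \left(9 + 1545\right) = -977852 + 1545 \cdot 1554 = -977852 + 2400930 = 1423078$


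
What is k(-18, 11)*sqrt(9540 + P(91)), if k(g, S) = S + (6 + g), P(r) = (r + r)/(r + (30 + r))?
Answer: -sqrt(107201086)/106 ≈ -97.677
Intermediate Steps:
P(r) = 2*r/(30 + 2*r) (P(r) = (2*r)/(30 + 2*r) = 2*r/(30 + 2*r))
k(g, S) = 6 + S + g
k(-18, 11)*sqrt(9540 + P(91)) = (6 + 11 - 18)*sqrt(9540 + 91/(15 + 91)) = -sqrt(9540 + 91/106) = -sqrt(1011331/106) = -sqrt(107201086)/106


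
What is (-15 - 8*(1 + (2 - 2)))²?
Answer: 529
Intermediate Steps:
(-15 - 8*(1 + (2 - 2)))² = (-15 - 8*(1 + 0))² = (-15 - 8*1)² = (-15 - 8)² = (-23)² = 529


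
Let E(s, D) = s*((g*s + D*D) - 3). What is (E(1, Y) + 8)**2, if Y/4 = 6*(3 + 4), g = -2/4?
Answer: 3187392849/4 ≈ 7.9685e+8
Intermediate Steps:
g = -1/2 (g = -2*1/4 = -1/2 ≈ -0.50000)
Y = 168 (Y = 4*(6*(3 + 4)) = 4*(6*7) = 4*42 = 168)
E(s, D) = s*(-3 + D**2 - s/2) (E(s, D) = s*((-s/2 + D*D) - 3) = s*((-s/2 + D**2) - 3) = s*((D**2 - s/2) - 3) = s*(-3 + D**2 - s/2))
(E(1, Y) + 8)**2 = ((1/2)*1*(-6 - 1*1 + 2*168**2) + 8)**2 = ((1/2)*1*(-6 - 1 + 2*28224) + 8)**2 = ((1/2)*1*(-6 - 1 + 56448) + 8)**2 = ((1/2)*1*56441 + 8)**2 = (56441/2 + 8)**2 = (56457/2)**2 = 3187392849/4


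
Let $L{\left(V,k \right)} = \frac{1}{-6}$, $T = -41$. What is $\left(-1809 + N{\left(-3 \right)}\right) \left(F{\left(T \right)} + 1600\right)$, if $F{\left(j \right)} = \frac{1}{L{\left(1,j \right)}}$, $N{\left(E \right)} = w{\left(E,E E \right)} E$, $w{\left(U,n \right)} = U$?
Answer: $-2869200$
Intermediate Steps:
$L{\left(V,k \right)} = - \frac{1}{6}$
$N{\left(E \right)} = E^{2}$ ($N{\left(E \right)} = E E = E^{2}$)
$F{\left(j \right)} = -6$ ($F{\left(j \right)} = \frac{1}{- \frac{1}{6}} = -6$)
$\left(-1809 + N{\left(-3 \right)}\right) \left(F{\left(T \right)} + 1600\right) = \left(-1809 + \left(-3\right)^{2}\right) \left(-6 + 1600\right) = \left(-1809 + 9\right) 1594 = \left(-1800\right) 1594 = -2869200$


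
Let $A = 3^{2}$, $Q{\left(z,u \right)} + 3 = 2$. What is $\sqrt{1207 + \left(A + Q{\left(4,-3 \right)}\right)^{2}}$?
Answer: $\sqrt{1271} \approx 35.651$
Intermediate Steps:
$Q{\left(z,u \right)} = -1$ ($Q{\left(z,u \right)} = -3 + 2 = -1$)
$A = 9$
$\sqrt{1207 + \left(A + Q{\left(4,-3 \right)}\right)^{2}} = \sqrt{1207 + \left(9 - 1\right)^{2}} = \sqrt{1207 + 8^{2}} = \sqrt{1207 + 64} = \sqrt{1271}$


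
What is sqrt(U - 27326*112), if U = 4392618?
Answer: sqrt(1332106) ≈ 1154.2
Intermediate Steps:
sqrt(U - 27326*112) = sqrt(4392618 - 27326*112) = sqrt(4392618 - 3060512) = sqrt(1332106)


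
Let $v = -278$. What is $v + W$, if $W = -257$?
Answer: $-535$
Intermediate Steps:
$v + W = -278 - 257 = -535$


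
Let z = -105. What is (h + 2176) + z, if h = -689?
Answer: 1382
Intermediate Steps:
(h + 2176) + z = (-689 + 2176) - 105 = 1487 - 105 = 1382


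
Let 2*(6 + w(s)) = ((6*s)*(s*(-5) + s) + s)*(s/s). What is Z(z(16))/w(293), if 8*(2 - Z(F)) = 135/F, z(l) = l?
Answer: -121/131846080 ≈ -9.1774e-7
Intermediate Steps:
w(s) = -6 + s/2 - 12*s**2 (w(s) = -6 + (((6*s)*(s*(-5) + s) + s)*(s/s))/2 = -6 + (((6*s)*(-5*s + s) + s)*1)/2 = -6 + (((6*s)*(-4*s) + s)*1)/2 = -6 + ((-24*s**2 + s)*1)/2 = -6 + ((s - 24*s**2)*1)/2 = -6 + (s - 24*s**2)/2 = -6 + (s/2 - 12*s**2) = -6 + s/2 - 12*s**2)
Z(F) = 2 - 135/(8*F)
Z(z(16))/w(293) = (2 - 135/8/16)/(-6 + (1/2)*293 - 12*293**2) = (2 - 135/8*1/16)/(-6 + 293/2 - 12*85849) = (2 - 135/128)/(-6 + 293/2 - 1030188) = 121/(128*(-2060095/2)) = (121/128)*(-2/2060095) = -121/131846080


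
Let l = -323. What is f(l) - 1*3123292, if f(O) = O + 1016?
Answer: -3122599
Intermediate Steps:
f(O) = 1016 + O
f(l) - 1*3123292 = (1016 - 323) - 1*3123292 = 693 - 3123292 = -3122599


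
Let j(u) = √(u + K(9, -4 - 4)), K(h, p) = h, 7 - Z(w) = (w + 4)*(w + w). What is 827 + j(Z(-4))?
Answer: 831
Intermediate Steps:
Z(w) = 7 - 2*w*(4 + w) (Z(w) = 7 - (w + 4)*(w + w) = 7 - (4 + w)*2*w = 7 - 2*w*(4 + w))
j(u) = √(9 + u) (j(u) = √(u + 9) = √(9 + u))
827 + j(Z(-4)) = 827 + √(9 + (7 - 8*(-4) - 2*(-4)²)) = 827 + √(9 + (7 + 32 - 2*16)) = 827 + √(9 + (7 + 32 - 32)) = 827 + √(9 + 7) = 827 + √16 = 827 + 4 = 831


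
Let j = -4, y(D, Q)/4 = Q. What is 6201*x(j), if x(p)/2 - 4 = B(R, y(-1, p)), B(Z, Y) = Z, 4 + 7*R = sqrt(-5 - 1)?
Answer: 297648/7 + 12402*I*sqrt(6)/7 ≈ 42521.0 + 4339.8*I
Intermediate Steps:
R = -4/7 + I*sqrt(6)/7 (R = -4/7 + sqrt(-5 - 1)/7 = -4/7 + sqrt(-6)/7 = -4/7 + (I*sqrt(6))/7 = -4/7 + I*sqrt(6)/7 ≈ -0.57143 + 0.34993*I)
y(D, Q) = 4*Q
x(p) = 48/7 + 2*I*sqrt(6)/7 (x(p) = 8 + 2*(-4/7 + I*sqrt(6)/7) = 8 + (-8/7 + 2*I*sqrt(6)/7) = 48/7 + 2*I*sqrt(6)/7)
6201*x(j) = 6201*(48/7 + 2*I*sqrt(6)/7) = 297648/7 + 12402*I*sqrt(6)/7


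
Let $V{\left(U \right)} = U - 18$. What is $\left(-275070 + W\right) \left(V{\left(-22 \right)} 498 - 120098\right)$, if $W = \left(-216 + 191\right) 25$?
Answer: $38602262510$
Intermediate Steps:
$V{\left(U \right)} = -18 + U$
$W = -625$ ($W = \left(-25\right) 25 = -625$)
$\left(-275070 + W\right) \left(V{\left(-22 \right)} 498 - 120098\right) = \left(-275070 - 625\right) \left(\left(-18 - 22\right) 498 - 120098\right) = - 275695 \left(\left(-40\right) 498 - 120098\right) = - 275695 \left(-19920 - 120098\right) = \left(-275695\right) \left(-140018\right) = 38602262510$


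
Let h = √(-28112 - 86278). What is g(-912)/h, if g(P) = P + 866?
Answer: 23*I*√12710/19065 ≈ 0.13601*I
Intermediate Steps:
g(P) = 866 + P
h = 3*I*√12710 (h = √(-114390) = 3*I*√12710 ≈ 338.22*I)
g(-912)/h = (866 - 912)/((3*I*√12710)) = -(-23)*I*√12710/19065 = 23*I*√12710/19065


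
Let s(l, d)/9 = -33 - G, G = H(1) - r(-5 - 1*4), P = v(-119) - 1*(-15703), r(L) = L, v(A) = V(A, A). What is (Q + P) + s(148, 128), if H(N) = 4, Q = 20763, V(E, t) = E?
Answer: 35933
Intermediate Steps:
v(A) = A
P = 15584 (P = -119 - 1*(-15703) = -119 + 15703 = 15584)
G = 13 (G = 4 - (-5 - 1*4) = 4 - (-5 - 4) = 4 - 1*(-9) = 4 + 9 = 13)
s(l, d) = -414 (s(l, d) = 9*(-33 - 1*13) = 9*(-33 - 13) = 9*(-46) = -414)
(Q + P) + s(148, 128) = (20763 + 15584) - 414 = 36347 - 414 = 35933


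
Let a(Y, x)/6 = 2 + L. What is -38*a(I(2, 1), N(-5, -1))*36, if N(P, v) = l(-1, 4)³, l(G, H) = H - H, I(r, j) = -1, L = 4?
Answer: -49248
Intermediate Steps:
l(G, H) = 0
N(P, v) = 0 (N(P, v) = 0³ = 0)
a(Y, x) = 36 (a(Y, x) = 6*(2 + 4) = 6*6 = 36)
-38*a(I(2, 1), N(-5, -1))*36 = -38*36*36 = -1368*36 = -49248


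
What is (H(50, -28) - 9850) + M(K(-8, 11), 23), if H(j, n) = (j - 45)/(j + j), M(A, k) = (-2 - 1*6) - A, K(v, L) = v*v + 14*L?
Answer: -201519/20 ≈ -10076.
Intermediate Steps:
K(v, L) = v**2 + 14*L
M(A, k) = -8 - A (M(A, k) = (-2 - 6) - A = -8 - A)
H(j, n) = (-45 + j)/(2*j) (H(j, n) = (-45 + j)/((2*j)) = (-45 + j)*(1/(2*j)) = (-45 + j)/(2*j))
(H(50, -28) - 9850) + M(K(-8, 11), 23) = ((1/2)*(-45 + 50)/50 - 9850) + (-8 - ((-8)**2 + 14*11)) = ((1/2)*(1/50)*5 - 9850) + (-8 - (64 + 154)) = (1/20 - 9850) + (-8 - 1*218) = -196999/20 + (-8 - 218) = -196999/20 - 226 = -201519/20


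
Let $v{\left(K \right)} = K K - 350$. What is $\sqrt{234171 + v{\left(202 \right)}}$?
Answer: $65 \sqrt{65} \approx 524.05$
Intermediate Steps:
$v{\left(K \right)} = -350 + K^{2}$ ($v{\left(K \right)} = K^{2} - 350 = -350 + K^{2}$)
$\sqrt{234171 + v{\left(202 \right)}} = \sqrt{234171 - \left(350 - 202^{2}\right)} = \sqrt{234171 + \left(-350 + 40804\right)} = \sqrt{234171 + 40454} = \sqrt{274625} = 65 \sqrt{65}$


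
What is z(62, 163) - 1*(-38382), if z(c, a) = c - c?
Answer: 38382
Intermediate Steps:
z(c, a) = 0
z(62, 163) - 1*(-38382) = 0 - 1*(-38382) = 0 + 38382 = 38382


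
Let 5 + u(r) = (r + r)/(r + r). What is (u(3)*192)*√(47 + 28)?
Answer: -3840*√3 ≈ -6651.1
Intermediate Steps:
u(r) = -4 (u(r) = -5 + (r + r)/(r + r) = -5 + (2*r)/((2*r)) = -5 + (2*r)*(1/(2*r)) = -5 + 1 = -4)
(u(3)*192)*√(47 + 28) = (-4*192)*√(47 + 28) = -3840*√3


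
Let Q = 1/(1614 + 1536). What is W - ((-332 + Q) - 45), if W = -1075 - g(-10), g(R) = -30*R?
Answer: -3143701/3150 ≈ -998.00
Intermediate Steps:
Q = 1/3150 ≈ 0.00031746
W = -1375 (W = -1075 - (-30)*(-10) = -1075 - 1*300 = -1075 - 300 = -1375)
W - ((-332 + Q) - 45) = -1375 - ((-332 + 1/3150) - 45) = -1375 - (-1045799/3150 - 45) = -1375 - 1*(-1187549/3150) = -1375 + 1187549/3150 = -3143701/3150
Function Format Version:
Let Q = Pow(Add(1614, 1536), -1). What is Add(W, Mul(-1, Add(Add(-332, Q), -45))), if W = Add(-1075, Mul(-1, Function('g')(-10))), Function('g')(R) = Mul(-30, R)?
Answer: Rational(-3143701, 3150) ≈ -998.00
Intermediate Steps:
Q = Rational(1, 3150) (Q = Pow(3150, -1) = Rational(1, 3150) ≈ 0.00031746)
W = -1375 (W = Add(-1075, Mul(-1, Mul(-30, -10))) = Add(-1075, Mul(-1, 300)) = Add(-1075, -300) = -1375)
Add(W, Mul(-1, Add(Add(-332, Q), -45))) = Add(-1375, Mul(-1, Add(Add(-332, Rational(1, 3150)), -45))) = Add(-1375, Mul(-1, Add(Rational(-1045799, 3150), -45))) = Add(-1375, Mul(-1, Rational(-1187549, 3150))) = Add(-1375, Rational(1187549, 3150)) = Rational(-3143701, 3150)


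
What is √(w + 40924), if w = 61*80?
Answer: 2*√11451 ≈ 214.02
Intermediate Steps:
w = 4880
√(w + 40924) = √(4880 + 40924) = √45804 = 2*√11451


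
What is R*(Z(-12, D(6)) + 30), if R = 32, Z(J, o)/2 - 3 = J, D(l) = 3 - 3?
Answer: 384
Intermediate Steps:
D(l) = 0
Z(J, o) = 6 + 2*J
R*(Z(-12, D(6)) + 30) = 32*((6 + 2*(-12)) + 30) = 32*((6 - 24) + 30) = 32*(-18 + 30) = 32*12 = 384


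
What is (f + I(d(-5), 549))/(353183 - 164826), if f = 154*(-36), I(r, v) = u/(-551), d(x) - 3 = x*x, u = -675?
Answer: -3054069/103784707 ≈ -0.029427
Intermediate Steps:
d(x) = 3 + x² (d(x) = 3 + x*x = 3 + x²)
I(r, v) = 675/551 (I(r, v) = -675/(-551) = -675*(-1/551) = 675/551)
f = -5544
(f + I(d(-5), 549))/(353183 - 164826) = (-5544 + 675/551)/(353183 - 164826) = -3054069/551/188357 = -3054069/551*1/188357 = -3054069/103784707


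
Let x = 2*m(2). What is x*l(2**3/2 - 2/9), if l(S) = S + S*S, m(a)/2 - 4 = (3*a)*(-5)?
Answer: -152048/81 ≈ -1877.1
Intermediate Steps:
m(a) = 8 - 30*a (m(a) = 8 + 2*((3*a)*(-5)) = 8 + 2*(-15*a) = 8 - 30*a)
l(S) = S + S**2
x = -104 (x = 2*(8 - 30*2) = 2*(8 - 60) = 2*(-52) = -104)
x*l(2**3/2 - 2/9) = -104*(2**3/2 - 2/9)*(1 + (2**3/2 - 2/9)) = -104*(8*(1/2) - 2*1/9)*(1 + (8*(1/2) - 2*1/9)) = -104*(4 - 2/9)*(1 + (4 - 2/9)) = -3536*(1 + 34/9)/9 = -3536*43/(9*9) = -104*1462/81 = -152048/81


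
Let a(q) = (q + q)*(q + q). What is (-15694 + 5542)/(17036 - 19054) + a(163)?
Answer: 107237560/1009 ≈ 1.0628e+5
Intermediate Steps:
a(q) = 4*q² (a(q) = (2*q)*(2*q) = 4*q²)
(-15694 + 5542)/(17036 - 19054) + a(163) = (-15694 + 5542)/(17036 - 19054) + 4*163² = -10152/(-2018) + 4*26569 = -10152*(-1/2018) + 106276 = 5076/1009 + 106276 = 107237560/1009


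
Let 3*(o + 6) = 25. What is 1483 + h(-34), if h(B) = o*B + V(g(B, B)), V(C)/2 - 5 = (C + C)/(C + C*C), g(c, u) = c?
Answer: 15549/11 ≈ 1413.5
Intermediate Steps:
V(C) = 10 + 4*C/(C + C²) (V(C) = 10 + 2*((C + C)/(C + C*C)) = 10 + 2*((2*C)/(C + C²)) = 10 + 2*(2*C/(C + C²)) = 10 + 4*C/(C + C²))
o = 7/3 (o = -6 + (⅓)*25 = -6 + 25/3 = 7/3 ≈ 2.3333)
h(B) = 7*B/3 + 2*(7 + 5*B)/(1 + B)
1483 + h(-34) = 1483 + (42 + 7*(-34)² + 37*(-34))/(3*(1 - 34)) = 1483 + (⅓)*(42 + 7*1156 - 1258)/(-33) = 1483 + (⅓)*(-1/33)*(42 + 8092 - 1258) = 1483 + (⅓)*(-1/33)*6876 = 1483 - 764/11 = 15549/11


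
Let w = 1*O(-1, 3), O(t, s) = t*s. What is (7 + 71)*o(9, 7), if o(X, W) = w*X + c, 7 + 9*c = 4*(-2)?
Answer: -2236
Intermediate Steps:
O(t, s) = s*t
c = -5/3 (c = -7/9 + (4*(-2))/9 = -7/9 + (⅑)*(-8) = -7/9 - 8/9 = -5/3 ≈ -1.6667)
w = -3 (w = 1*(3*(-1)) = 1*(-3) = -3)
o(X, W) = -5/3 - 3*X (o(X, W) = -3*X - 5/3 = -5/3 - 3*X)
(7 + 71)*o(9, 7) = (7 + 71)*(-5/3 - 3*9) = 78*(-5/3 - 27) = 78*(-86/3) = -2236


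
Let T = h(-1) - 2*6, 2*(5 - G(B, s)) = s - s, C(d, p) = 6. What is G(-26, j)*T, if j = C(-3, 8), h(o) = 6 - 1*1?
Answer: -35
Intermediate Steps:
h(o) = 5 (h(o) = 6 - 1 = 5)
j = 6
G(B, s) = 5 (G(B, s) = 5 - (s - s)/2 = 5 - ½*0 = 5 + 0 = 5)
T = -7 (T = 5 - 2*6 = 5 - 12 = -7)
G(-26, j)*T = 5*(-7) = -35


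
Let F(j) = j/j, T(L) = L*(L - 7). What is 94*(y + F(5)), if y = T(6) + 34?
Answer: 2726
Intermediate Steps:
T(L) = L*(-7 + L)
F(j) = 1
y = 28 (y = 6*(-7 + 6) + 34 = 6*(-1) + 34 = -6 + 34 = 28)
94*(y + F(5)) = 94*(28 + 1) = 94*29 = 2726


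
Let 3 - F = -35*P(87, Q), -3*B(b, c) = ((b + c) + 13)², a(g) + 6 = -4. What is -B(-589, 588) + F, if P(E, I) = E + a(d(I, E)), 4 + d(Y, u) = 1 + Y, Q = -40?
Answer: 2746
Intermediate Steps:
d(Y, u) = -3 + Y (d(Y, u) = -4 + (1 + Y) = -3 + Y)
a(g) = -10 (a(g) = -6 - 4 = -10)
P(E, I) = -10 + E (P(E, I) = E - 10 = -10 + E)
B(b, c) = -(13 + b + c)²/3 (B(b, c) = -((b + c) + 13)²/3 = -(13 + b + c)²/3)
F = 2698 (F = 3 - (-35)*(-10 + 87) = 3 - (-35)*77 = 3 - 1*(-2695) = 3 + 2695 = 2698)
-B(-589, 588) + F = -(-1)*(13 - 589 + 588)²/3 + 2698 = -(-1)*12²/3 + 2698 = -(-1)*144/3 + 2698 = -1*(-48) + 2698 = 48 + 2698 = 2746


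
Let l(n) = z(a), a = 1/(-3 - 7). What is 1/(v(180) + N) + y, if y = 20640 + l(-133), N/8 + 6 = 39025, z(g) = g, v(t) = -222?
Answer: 3219102004/155965 ≈ 20640.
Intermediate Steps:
a = -1/10 (a = 1/(-10) = -1/10 ≈ -0.10000)
l(n) = -1/10
N = 312152 (N = -48 + 8*39025 = -48 + 312200 = 312152)
y = 206399/10 (y = 20640 - 1/10 = 206399/10 ≈ 20640.)
1/(v(180) + N) + y = 1/(-222 + 312152) + 206399/10 = 1/311930 + 206399/10 = 3219102004/155965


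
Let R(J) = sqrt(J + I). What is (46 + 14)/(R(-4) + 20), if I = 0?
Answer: 300/101 - 30*I/101 ≈ 2.9703 - 0.29703*I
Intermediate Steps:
R(J) = sqrt(J) (R(J) = sqrt(J + 0) = sqrt(J))
(46 + 14)/(R(-4) + 20) = (46 + 14)/(sqrt(-4) + 20) = 60/(2*I + 20) = 60/(20 + 2*I) = ((20 - 2*I)/404)*60 = 15*(20 - 2*I)/101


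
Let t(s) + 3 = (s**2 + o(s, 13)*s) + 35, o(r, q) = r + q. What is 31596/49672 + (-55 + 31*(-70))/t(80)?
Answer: 40972439/86131248 ≈ 0.47570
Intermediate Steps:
o(r, q) = q + r
t(s) = 32 + s**2 + s*(13 + s) (t(s) = -3 + ((s**2 + (13 + s)*s) + 35) = -3 + ((s**2 + s*(13 + s)) + 35) = -3 + (35 + s**2 + s*(13 + s)) = 32 + s**2 + s*(13 + s))
31596/49672 + (-55 + 31*(-70))/t(80) = 31596/49672 + (-55 + 31*(-70))/(32 + 80**2 + 80*(13 + 80)) = 31596*(1/49672) + (-55 - 2170)/(32 + 6400 + 80*93) = 7899/12418 - 2225/(32 + 6400 + 7440) = 7899/12418 - 2225/13872 = 40972439/86131248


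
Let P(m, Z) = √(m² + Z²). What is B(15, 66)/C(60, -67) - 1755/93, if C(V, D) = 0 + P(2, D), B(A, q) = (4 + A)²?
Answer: -585/31 + 361*√4493/4493 ≈ -13.485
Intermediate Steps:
P(m, Z) = √(Z² + m²)
C(V, D) = √(4 + D²) (C(V, D) = 0 + √(D² + 2²) = 0 + √(D² + 4) = 0 + √(4 + D²) = √(4 + D²))
B(15, 66)/C(60, -67) - 1755/93 = (4 + 15)²/(√(4 + (-67)²)) - 1755/93 = 19²/(√(4 + 4489)) - 1755*1/93 = 361/(√4493) - 585/31 = 361*(√4493/4493) - 585/31 = 361*√4493/4493 - 585/31 = -585/31 + 361*√4493/4493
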